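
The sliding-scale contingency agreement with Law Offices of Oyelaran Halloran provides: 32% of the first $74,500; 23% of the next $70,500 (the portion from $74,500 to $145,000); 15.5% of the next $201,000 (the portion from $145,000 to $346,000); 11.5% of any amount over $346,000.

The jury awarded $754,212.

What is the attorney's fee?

$118,154.38

First $74,500 at 32% = $23,840.00
Next $70,500 at 23% = $16,215.00
Next $201,000 at 15.5% = $31,155.00
Remaining $408,212 at 11.5% = $46,944.38
Fee: $23,840.00 + $16,215.00 + $31,155.00 + $46,944.38 = $118,154.38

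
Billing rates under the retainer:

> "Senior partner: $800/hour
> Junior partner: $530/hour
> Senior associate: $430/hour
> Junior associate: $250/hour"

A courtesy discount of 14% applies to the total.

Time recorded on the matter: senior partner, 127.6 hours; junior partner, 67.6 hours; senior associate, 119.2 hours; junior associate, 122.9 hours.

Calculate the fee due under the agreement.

$189,104.54

Senior partner: 127.6 × $800 = $102,080.00
Junior partner: 67.6 × $530 = $35,828.00
Senior associate: 119.2 × $430 = $51,256.00
Junior associate: 122.9 × $250 = $30,725.00
Subtotal: $219,889.00
Less 14% discount: −$30,784.46
Total: $219,889.00 − $30,784.46 = $189,104.54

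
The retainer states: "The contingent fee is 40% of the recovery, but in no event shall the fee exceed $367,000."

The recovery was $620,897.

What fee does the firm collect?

40% of $620,897 = $248,358.80
That is under the $367,000 cap.

$248,358.80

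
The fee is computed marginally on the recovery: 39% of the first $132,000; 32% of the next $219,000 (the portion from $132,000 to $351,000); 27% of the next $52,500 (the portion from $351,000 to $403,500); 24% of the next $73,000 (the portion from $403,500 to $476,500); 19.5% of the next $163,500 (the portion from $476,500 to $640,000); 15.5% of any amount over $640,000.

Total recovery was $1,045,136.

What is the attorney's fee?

First $132,000 at 39% = $51,480.00
Next $219,000 at 32% = $70,080.00
Next $52,500 at 27% = $14,175.00
Next $73,000 at 24% = $17,520.00
Next $163,500 at 19.5% = $31,882.50
Remaining $405,136 at 15.5% = $62,796.08
Fee: $51,480.00 + $70,080.00 + $14,175.00 + $17,520.00 + $31,882.50 + $62,796.08 = $247,933.58

$247,933.58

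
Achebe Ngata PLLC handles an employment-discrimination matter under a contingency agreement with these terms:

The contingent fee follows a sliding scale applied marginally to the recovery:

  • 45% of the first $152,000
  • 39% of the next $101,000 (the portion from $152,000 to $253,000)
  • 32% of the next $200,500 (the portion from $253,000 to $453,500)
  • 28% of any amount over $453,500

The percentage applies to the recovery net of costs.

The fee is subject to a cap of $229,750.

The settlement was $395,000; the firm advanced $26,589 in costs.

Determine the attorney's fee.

$144,721.52

Fee base (net of costs): $395,000 − $26,589 = $368,411
First $152,000 at 45% = $68,400.00
Next $101,000 at 39% = $39,390.00
Remaining $115,411 at 32% = $36,931.52
Fee: $68,400.00 + $39,390.00 + $36,931.52 = $144,721.52
$144,721.52 is under the $229,750 cap.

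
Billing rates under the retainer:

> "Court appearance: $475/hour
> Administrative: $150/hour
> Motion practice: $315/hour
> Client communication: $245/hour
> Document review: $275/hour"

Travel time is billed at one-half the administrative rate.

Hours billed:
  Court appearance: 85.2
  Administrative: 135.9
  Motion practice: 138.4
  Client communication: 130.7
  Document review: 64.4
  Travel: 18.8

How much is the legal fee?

$155,592.50

Court appearance: 85.2 × $475 = $40,470.00
Administrative: 135.9 × $150 = $20,385.00
Motion practice: 138.4 × $315 = $43,596.00
Client communication: 130.7 × $245 = $32,021.50
Document review: 64.4 × $275 = $17,710.00
Subtotal: $40,470.00 + $20,385.00 + $43,596.00 + $32,021.50 + $17,710.00 = $154,182.50
Travel: 18.8 × ($150 ÷ 2) = 18.8 × $75.00 = $1,410.00
Total: $154,182.50 + $1,410.00 = $155,592.50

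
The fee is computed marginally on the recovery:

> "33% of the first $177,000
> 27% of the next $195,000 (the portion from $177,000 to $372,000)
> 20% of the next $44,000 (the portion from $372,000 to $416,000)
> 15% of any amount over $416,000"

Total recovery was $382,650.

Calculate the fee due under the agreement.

$113,190.00

First $177,000 at 33% = $58,410.00
Next $195,000 at 27% = $52,650.00
Remaining $10,650 at 20% = $2,130.00
Fee: $58,410.00 + $52,650.00 + $2,130.00 = $113,190.00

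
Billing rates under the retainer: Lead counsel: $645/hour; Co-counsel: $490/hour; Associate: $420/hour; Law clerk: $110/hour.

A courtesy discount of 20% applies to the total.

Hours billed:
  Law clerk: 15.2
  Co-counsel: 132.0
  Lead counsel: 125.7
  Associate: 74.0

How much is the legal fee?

Lead counsel: 125.7 × $645 = $81,076.50
Co-counsel: 132.0 × $490 = $64,680.00
Associate: 74.0 × $420 = $31,080.00
Law clerk: 15.2 × $110 = $1,672.00
Subtotal: $178,508.50
Less 20% discount: −$35,701.70
Total: $178,508.50 − $35,701.70 = $142,806.80

$142,806.80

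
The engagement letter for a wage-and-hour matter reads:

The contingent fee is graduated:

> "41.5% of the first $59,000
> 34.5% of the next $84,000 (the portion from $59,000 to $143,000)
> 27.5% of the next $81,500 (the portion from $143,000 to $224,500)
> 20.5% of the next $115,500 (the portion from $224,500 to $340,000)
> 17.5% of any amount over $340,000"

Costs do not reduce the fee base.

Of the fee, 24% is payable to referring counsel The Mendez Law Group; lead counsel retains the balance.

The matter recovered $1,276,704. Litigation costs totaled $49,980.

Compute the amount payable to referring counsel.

Fee base is the gross recovery, $1,276,704; costs are reimbursed separately.
First $59,000 at 41.5% = $24,485.00
Next $84,000 at 34.5% = $28,980.00
Next $81,500 at 27.5% = $22,412.50
Next $115,500 at 20.5% = $23,677.50
Remaining $936,704 at 17.5% = $163,923.20
Fee: $24,485.00 + $28,980.00 + $22,412.50 + $23,677.50 + $163,923.20 = $263,478.20
Referral share: 24% of $263,478.20 = $63,234.77; lead counsel retains $263,478.20 − $63,234.77 = $200,243.43.

$63,234.77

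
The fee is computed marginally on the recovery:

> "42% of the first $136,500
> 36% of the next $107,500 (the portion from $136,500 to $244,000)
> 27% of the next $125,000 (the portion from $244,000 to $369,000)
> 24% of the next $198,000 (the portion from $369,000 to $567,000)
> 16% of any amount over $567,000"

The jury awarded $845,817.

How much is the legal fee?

First $136,500 at 42% = $57,330.00
Next $107,500 at 36% = $38,700.00
Next $125,000 at 27% = $33,750.00
Next $198,000 at 24% = $47,520.00
Remaining $278,817 at 16% = $44,610.72
Fee: $57,330.00 + $38,700.00 + $33,750.00 + $47,520.00 + $44,610.72 = $221,910.72

$221,910.72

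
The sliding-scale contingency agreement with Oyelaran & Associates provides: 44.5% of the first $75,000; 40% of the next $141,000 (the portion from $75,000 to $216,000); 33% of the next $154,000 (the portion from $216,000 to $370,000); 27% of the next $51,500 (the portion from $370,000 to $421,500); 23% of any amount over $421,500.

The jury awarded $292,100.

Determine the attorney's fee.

$114,888.00

First $75,000 at 44.5% = $33,375.00
Next $141,000 at 40% = $56,400.00
Remaining $76,100 at 33% = $25,113.00
Fee: $33,375.00 + $56,400.00 + $25,113.00 = $114,888.00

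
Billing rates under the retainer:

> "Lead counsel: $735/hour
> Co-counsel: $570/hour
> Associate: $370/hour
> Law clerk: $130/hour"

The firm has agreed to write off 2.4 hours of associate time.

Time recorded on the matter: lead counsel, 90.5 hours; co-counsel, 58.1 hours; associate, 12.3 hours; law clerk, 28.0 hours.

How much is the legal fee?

$106,937.50

Lead counsel: 90.5 × $735 = $66,517.50
Co-counsel: 58.1 × $570 = $33,117.00
Associate: 12.3 × $370 = $4,551.00
Law clerk: 28.0 × $130 = $3,640.00
Subtotal: $107,825.50
Write-off: 2.4 × $370 = $888.00
Total: $107,825.50 − $888.00 = $106,937.50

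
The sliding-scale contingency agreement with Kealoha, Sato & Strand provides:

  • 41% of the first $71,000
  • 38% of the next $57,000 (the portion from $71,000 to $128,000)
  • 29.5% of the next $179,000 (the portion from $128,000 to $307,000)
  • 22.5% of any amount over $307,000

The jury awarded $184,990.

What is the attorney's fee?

$67,582.05

First $71,000 at 41% = $29,110.00
Next $57,000 at 38% = $21,660.00
Remaining $56,990 at 29.5% = $16,812.05
Fee: $29,110.00 + $21,660.00 + $16,812.05 = $67,582.05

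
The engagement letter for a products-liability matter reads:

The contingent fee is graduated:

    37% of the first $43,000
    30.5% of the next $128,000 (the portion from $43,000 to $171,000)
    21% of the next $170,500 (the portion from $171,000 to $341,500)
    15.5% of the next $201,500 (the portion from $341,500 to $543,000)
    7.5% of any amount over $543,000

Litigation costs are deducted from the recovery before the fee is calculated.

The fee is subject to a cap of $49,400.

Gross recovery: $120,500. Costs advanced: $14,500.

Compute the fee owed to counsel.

$35,125.00

Fee base (net of costs): $120,500 − $14,500 = $106,000
First $43,000 at 37% = $15,910.00
Remaining $63,000 at 30.5% = $19,215.00
Fee: $15,910.00 + $19,215.00 = $35,125.00
$35,125.00 is under the $49,400 cap.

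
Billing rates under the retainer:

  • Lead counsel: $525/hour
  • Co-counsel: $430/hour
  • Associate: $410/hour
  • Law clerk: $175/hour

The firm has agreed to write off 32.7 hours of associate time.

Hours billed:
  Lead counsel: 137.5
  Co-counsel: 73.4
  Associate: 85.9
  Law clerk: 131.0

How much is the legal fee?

Lead counsel: 137.5 × $525 = $72,187.50
Co-counsel: 73.4 × $430 = $31,562.00
Associate: 85.9 × $410 = $35,219.00
Law clerk: 131.0 × $175 = $22,925.00
Subtotal: $161,893.50
Write-off: 32.7 × $410 = $13,407.00
Total: $161,893.50 − $13,407.00 = $148,486.50

$148,486.50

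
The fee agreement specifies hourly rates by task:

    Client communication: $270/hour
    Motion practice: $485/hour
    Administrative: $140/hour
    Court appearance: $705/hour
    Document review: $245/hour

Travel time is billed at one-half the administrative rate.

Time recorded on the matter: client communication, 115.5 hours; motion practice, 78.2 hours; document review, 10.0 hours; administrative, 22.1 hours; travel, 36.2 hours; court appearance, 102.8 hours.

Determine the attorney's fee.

Client communication: 115.5 × $270 = $31,185.00
Motion practice: 78.2 × $485 = $37,927.00
Administrative: 22.1 × $140 = $3,094.00
Court appearance: 102.8 × $705 = $72,474.00
Document review: 10.0 × $245 = $2,450.00
Subtotal: $31,185.00 + $37,927.00 + $3,094.00 + $72,474.00 + $2,450.00 = $147,130.00
Travel: 36.2 × ($140 ÷ 2) = 36.2 × $70.00 = $2,534.00
Total: $147,130.00 + $2,534.00 = $149,664.00

$149,664.00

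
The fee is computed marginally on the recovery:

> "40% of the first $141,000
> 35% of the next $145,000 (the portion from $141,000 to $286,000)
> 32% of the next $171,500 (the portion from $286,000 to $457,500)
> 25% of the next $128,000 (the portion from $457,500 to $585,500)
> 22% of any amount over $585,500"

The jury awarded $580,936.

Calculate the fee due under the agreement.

First $141,000 at 40% = $56,400.00
Next $145,000 at 35% = $50,750.00
Next $171,500 at 32% = $54,880.00
Remaining $123,436 at 25% = $30,859.00
Fee: $56,400.00 + $50,750.00 + $54,880.00 + $30,859.00 = $192,889.00

$192,889.00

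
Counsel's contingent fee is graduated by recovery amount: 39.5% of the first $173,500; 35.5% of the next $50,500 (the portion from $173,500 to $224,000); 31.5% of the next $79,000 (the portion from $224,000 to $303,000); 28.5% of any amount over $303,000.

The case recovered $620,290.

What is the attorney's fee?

$201,772.65

First $173,500 at 39.5% = $68,532.50
Next $50,500 at 35.5% = $17,927.50
Next $79,000 at 31.5% = $24,885.00
Remaining $317,290 at 28.5% = $90,427.65
Fee: $68,532.50 + $17,927.50 + $24,885.00 + $90,427.65 = $201,772.65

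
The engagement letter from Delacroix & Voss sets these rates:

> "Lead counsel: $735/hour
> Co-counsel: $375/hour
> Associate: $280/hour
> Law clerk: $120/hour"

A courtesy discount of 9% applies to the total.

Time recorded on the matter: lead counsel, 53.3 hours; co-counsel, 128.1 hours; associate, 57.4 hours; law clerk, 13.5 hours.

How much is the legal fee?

Lead counsel: 53.3 × $735 = $39,175.50
Co-counsel: 128.1 × $375 = $48,037.50
Associate: 57.4 × $280 = $16,072.00
Law clerk: 13.5 × $120 = $1,620.00
Subtotal: $104,905.00
Less 9% discount: −$9,441.45
Total: $104,905.00 − $9,441.45 = $95,463.55

$95,463.55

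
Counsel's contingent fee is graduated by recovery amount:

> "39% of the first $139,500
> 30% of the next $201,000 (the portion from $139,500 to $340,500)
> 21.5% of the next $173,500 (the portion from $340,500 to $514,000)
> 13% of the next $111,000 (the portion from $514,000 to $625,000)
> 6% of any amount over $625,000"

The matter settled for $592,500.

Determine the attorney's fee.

First $139,500 at 39% = $54,405.00
Next $201,000 at 30% = $60,300.00
Next $173,500 at 21.5% = $37,302.50
Remaining $78,500 at 13% = $10,205.00
Fee: $54,405.00 + $60,300.00 + $37,302.50 + $10,205.00 = $162,212.50

$162,212.50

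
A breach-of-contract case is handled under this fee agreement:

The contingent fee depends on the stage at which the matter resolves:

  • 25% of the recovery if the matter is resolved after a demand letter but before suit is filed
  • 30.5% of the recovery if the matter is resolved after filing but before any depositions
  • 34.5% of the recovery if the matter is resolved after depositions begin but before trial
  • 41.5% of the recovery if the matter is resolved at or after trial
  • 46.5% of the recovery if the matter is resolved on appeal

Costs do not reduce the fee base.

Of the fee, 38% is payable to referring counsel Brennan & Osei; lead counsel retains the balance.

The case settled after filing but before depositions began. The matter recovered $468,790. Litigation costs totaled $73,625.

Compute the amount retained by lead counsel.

$88,648.19

Fee base is the gross recovery, $468,790; costs are reimbursed separately.
The matter settled after filing but before depositions began, so the 30.5% rate applies.
$468,790 × 30.5% = $142,980.95
Referral share: 38% of $142,980.95 = $54,332.76; lead counsel retains $142,980.95 − $54,332.76 = $88,648.19.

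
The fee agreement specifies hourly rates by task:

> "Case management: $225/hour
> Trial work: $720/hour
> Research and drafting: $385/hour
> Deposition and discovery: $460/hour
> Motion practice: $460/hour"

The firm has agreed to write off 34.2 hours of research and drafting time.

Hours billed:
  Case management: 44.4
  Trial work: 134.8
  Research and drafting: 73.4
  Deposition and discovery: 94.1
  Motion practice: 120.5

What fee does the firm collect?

Case management: 44.4 × $225 = $9,990.00
Trial work: 134.8 × $720 = $97,056.00
Research and drafting: 73.4 × $385 = $28,259.00
Deposition and discovery: 94.1 × $460 = $43,286.00
Motion practice: 120.5 × $460 = $55,430.00
Subtotal: $234,021.00
Write-off: 34.2 × $385 = $13,167.00
Total: $234,021.00 − $13,167.00 = $220,854.00

$220,854.00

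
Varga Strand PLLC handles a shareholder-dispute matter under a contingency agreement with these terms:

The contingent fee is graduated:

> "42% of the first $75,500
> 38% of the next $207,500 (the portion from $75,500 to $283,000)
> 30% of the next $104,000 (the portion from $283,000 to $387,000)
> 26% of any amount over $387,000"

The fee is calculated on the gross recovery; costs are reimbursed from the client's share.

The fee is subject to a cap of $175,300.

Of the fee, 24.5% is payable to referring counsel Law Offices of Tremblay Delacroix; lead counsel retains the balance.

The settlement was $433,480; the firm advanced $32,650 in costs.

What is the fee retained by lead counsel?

Fee base is the gross recovery, $433,480; costs are reimbursed separately.
First $75,500 at 42% = $31,710.00
Next $207,500 at 38% = $78,850.00
Next $104,000 at 30% = $31,200.00
Remaining $46,480 at 26% = $12,084.80
Fee: $31,710.00 + $78,850.00 + $31,200.00 + $12,084.80 = $153,844.80
$153,844.80 is under the $175,300 cap.
Referral share: 24.5% of $153,844.80 = $37,691.98; lead counsel retains $153,844.80 − $37,691.98 = $116,152.82.

$116,152.82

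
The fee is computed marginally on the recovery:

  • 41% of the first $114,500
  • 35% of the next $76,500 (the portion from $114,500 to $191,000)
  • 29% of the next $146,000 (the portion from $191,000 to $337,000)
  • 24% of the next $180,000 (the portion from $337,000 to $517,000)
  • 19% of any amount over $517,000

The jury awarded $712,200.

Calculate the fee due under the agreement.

First $114,500 at 41% = $46,945.00
Next $76,500 at 35% = $26,775.00
Next $146,000 at 29% = $42,340.00
Next $180,000 at 24% = $43,200.00
Remaining $195,200 at 19% = $37,088.00
Fee: $46,945.00 + $26,775.00 + $42,340.00 + $43,200.00 + $37,088.00 = $196,348.00

$196,348.00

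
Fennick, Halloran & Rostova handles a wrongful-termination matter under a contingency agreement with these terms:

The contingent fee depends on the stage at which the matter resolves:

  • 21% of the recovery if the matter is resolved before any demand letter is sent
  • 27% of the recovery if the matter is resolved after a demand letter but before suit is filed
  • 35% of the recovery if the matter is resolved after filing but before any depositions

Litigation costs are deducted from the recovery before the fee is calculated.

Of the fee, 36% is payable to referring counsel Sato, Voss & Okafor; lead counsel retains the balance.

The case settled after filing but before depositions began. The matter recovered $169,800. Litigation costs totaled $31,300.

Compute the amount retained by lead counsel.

$31,024.00

Fee base (net of costs): $169,800 − $31,300 = $138,500
The matter settled after filing but before depositions began, so the 35% rate applies.
$138,500 × 35% = $48,475.00
Referral share: 36% of $48,475.00 = $17,451.00; lead counsel retains $48,475.00 − $17,451.00 = $31,024.00.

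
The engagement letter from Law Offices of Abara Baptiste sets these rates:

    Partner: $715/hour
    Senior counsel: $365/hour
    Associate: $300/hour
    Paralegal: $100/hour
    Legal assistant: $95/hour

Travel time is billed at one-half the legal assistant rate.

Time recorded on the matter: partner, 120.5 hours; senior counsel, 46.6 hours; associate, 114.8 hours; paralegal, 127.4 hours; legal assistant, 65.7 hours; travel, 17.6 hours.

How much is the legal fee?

Partner: 120.5 × $715 = $86,157.50
Senior counsel: 46.6 × $365 = $17,009.00
Associate: 114.8 × $300 = $34,440.00
Paralegal: 127.4 × $100 = $12,740.00
Legal assistant: 65.7 × $95 = $6,241.50
Subtotal: $86,157.50 + $17,009.00 + $34,440.00 + $12,740.00 + $6,241.50 = $156,588.00
Travel: 17.6 × ($95 ÷ 2) = 17.6 × $47.50 = $836.00
Total: $156,588.00 + $836.00 = $157,424.00

$157,424.00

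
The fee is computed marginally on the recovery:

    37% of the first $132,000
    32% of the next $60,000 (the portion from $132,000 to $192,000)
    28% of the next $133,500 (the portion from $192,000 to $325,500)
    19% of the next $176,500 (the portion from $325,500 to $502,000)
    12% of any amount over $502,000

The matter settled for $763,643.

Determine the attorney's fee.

$170,352.16

First $132,000 at 37% = $48,840.00
Next $60,000 at 32% = $19,200.00
Next $133,500 at 28% = $37,380.00
Next $176,500 at 19% = $33,535.00
Remaining $261,643 at 12% = $31,397.16
Fee: $48,840.00 + $19,200.00 + $37,380.00 + $33,535.00 + $31,397.16 = $170,352.16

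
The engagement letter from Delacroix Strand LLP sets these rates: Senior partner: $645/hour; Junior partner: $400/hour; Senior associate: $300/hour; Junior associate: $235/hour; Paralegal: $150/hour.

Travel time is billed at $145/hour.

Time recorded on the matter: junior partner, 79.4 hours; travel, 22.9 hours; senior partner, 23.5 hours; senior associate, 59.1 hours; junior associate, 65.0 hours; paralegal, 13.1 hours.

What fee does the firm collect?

Senior partner: 23.5 × $645 = $15,157.50
Junior partner: 79.4 × $400 = $31,760.00
Senior associate: 59.1 × $300 = $17,730.00
Junior associate: 65.0 × $235 = $15,275.00
Paralegal: 13.1 × $150 = $1,965.00
Subtotal: $15,157.50 + $31,760.00 + $17,730.00 + $15,275.00 + $1,965.00 = $81,887.50
Travel: 22.9 × $145 = $3,320.50
Total: $81,887.50 + $3,320.50 = $85,208.00

$85,208.00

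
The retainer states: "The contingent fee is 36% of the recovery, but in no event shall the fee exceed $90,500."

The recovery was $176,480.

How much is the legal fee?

36% of $176,480 = $63,532.80
That is under the $90,500 cap.

$63,532.80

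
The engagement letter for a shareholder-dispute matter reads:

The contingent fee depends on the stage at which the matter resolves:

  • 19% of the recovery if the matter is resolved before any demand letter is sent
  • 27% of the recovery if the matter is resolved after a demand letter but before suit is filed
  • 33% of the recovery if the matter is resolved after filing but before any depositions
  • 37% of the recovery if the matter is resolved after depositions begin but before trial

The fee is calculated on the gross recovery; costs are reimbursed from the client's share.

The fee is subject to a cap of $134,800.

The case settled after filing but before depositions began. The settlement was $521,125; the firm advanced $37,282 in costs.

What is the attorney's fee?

$134,800.00

Fee base is the gross recovery, $521,125; costs are reimbursed separately.
The matter settled after filing but before depositions began, so the 33% rate applies.
$521,125 × 33% = $171,971.25
$171,971.25 exceeds the $134,800 cap, so the fee is capped at $134,800.00.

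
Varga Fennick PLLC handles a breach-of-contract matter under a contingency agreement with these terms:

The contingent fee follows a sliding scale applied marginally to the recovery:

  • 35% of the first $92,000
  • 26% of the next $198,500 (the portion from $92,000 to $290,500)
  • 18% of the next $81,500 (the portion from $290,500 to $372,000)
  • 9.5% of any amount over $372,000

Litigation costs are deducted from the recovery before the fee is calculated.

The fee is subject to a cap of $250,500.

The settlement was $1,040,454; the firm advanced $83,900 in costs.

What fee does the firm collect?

Fee base (net of costs): $1,040,454 − $83,900 = $956,554
First $92,000 at 35% = $32,200.00
Next $198,500 at 26% = $51,610.00
Next $81,500 at 18% = $14,670.00
Remaining $584,554 at 9.5% = $55,532.63
Fee: $32,200.00 + $51,610.00 + $14,670.00 + $55,532.63 = $154,012.63
$154,012.63 is under the $250,500 cap.

$154,012.63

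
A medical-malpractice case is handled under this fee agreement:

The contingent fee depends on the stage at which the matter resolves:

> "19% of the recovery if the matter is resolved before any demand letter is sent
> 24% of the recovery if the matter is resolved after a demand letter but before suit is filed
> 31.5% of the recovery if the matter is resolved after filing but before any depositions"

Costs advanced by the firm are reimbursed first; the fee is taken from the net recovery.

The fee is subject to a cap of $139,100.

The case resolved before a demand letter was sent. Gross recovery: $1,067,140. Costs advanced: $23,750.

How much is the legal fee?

$139,100.00

Fee base (net of costs): $1,067,140 − $23,750 = $1,043,390
The matter resolved before a demand letter was sent, so the 19% rate applies.
$1,043,390 × 19% = $198,244.10
$198,244.10 exceeds the $139,100 cap, so the fee is capped at $139,100.00.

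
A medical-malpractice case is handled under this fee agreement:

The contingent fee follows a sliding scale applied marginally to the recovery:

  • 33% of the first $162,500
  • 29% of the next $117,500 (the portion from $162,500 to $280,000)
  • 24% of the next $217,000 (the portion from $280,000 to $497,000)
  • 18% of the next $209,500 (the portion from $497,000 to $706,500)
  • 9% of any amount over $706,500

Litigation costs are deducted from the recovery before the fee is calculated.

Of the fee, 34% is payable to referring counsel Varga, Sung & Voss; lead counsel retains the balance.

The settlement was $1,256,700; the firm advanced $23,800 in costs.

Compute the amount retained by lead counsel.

Fee base (net of costs): $1,256,700 − $23,800 = $1,232,900
First $162,500 at 33% = $53,625.00
Next $117,500 at 29% = $34,075.00
Next $217,000 at 24% = $52,080.00
Next $209,500 at 18% = $37,710.00
Remaining $526,400 at 9% = $47,376.00
Fee: $53,625.00 + $34,075.00 + $52,080.00 + $37,710.00 + $47,376.00 = $224,866.00
Referral share: 34% of $224,866.00 = $76,454.44; lead counsel retains $224,866.00 − $76,454.44 = $148,411.56.

$148,411.56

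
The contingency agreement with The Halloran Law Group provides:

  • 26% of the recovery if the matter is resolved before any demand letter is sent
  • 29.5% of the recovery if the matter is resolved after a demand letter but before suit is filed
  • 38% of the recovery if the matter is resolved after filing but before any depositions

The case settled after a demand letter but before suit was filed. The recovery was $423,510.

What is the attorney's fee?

$124,935.45

The matter settled after a demand letter but before suit was filed, so the 29.5% rate applies.
$423,510 × 29.5% = $124,935.45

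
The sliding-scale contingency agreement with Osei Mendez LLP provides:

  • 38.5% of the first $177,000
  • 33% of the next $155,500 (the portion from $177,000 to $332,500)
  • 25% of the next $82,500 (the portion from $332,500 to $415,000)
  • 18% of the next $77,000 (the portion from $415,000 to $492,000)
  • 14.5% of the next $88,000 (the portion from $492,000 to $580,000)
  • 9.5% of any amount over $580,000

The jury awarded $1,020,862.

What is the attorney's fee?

First $177,000 at 38.5% = $68,145.00
Next $155,500 at 33% = $51,315.00
Next $82,500 at 25% = $20,625.00
Next $77,000 at 18% = $13,860.00
Next $88,000 at 14.5% = $12,760.00
Remaining $440,862 at 9.5% = $41,881.89
Fee: $68,145.00 + $51,315.00 + $20,625.00 + $13,860.00 + $12,760.00 + $41,881.89 = $208,586.89

$208,586.89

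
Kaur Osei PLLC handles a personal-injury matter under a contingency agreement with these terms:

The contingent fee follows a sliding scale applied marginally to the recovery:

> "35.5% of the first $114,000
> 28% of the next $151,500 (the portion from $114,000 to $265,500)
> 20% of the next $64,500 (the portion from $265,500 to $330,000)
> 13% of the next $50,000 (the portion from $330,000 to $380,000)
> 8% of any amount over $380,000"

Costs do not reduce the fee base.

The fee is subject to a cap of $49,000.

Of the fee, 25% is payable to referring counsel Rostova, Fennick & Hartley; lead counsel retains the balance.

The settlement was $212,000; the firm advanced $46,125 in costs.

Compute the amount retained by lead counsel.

Fee base is the gross recovery, $212,000; costs are reimbursed separately.
First $114,000 at 35.5% = $40,470.00
Remaining $98,000 at 28% = $27,440.00
Fee: $40,470.00 + $27,440.00 = $67,910.00
$67,910.00 exceeds the $49,000 cap, so the fee is capped at $49,000.00.
Referral share: 25% of $49,000.00 = $12,250.00; lead counsel retains $49,000.00 − $12,250.00 = $36,750.00.

$36,750.00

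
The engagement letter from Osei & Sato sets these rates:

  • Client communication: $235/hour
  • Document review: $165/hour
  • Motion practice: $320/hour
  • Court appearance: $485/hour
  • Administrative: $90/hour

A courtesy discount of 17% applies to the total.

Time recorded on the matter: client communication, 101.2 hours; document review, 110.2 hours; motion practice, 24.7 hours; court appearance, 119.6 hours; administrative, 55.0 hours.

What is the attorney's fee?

$93,644.75

Client communication: 101.2 × $235 = $23,782.00
Document review: 110.2 × $165 = $18,183.00
Motion practice: 24.7 × $320 = $7,904.00
Court appearance: 119.6 × $485 = $58,006.00
Administrative: 55.0 × $90 = $4,950.00
Subtotal: $112,825.00
Less 17% discount: −$19,180.25
Total: $112,825.00 − $19,180.25 = $93,644.75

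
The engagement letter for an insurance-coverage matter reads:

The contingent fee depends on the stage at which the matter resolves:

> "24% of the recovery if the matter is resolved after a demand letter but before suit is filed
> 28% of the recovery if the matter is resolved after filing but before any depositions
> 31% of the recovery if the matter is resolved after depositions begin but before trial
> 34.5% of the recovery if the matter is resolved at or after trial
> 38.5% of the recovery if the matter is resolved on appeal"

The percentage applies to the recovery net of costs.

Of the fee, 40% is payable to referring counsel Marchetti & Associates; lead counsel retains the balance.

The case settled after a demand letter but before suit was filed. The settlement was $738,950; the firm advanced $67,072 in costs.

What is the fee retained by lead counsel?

Fee base (net of costs): $738,950 − $67,072 = $671,878
The matter settled after a demand letter but before suit was filed, so the 24% rate applies.
$671,878 × 24% = $161,250.72
Referral share: 40% of $161,250.72 = $64,500.29; lead counsel retains $161,250.72 − $64,500.29 = $96,750.43.

$96,750.43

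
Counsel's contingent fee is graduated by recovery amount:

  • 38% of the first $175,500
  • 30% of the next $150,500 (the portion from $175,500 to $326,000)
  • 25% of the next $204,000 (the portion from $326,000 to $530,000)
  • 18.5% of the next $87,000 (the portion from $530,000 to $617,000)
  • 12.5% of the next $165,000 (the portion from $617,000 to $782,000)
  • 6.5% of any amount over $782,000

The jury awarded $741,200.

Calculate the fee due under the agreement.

$194,460.00

First $175,500 at 38% = $66,690.00
Next $150,500 at 30% = $45,150.00
Next $204,000 at 25% = $51,000.00
Next $87,000 at 18.5% = $16,095.00
Remaining $124,200 at 12.5% = $15,525.00
Fee: $66,690.00 + $45,150.00 + $51,000.00 + $16,095.00 + $15,525.00 = $194,460.00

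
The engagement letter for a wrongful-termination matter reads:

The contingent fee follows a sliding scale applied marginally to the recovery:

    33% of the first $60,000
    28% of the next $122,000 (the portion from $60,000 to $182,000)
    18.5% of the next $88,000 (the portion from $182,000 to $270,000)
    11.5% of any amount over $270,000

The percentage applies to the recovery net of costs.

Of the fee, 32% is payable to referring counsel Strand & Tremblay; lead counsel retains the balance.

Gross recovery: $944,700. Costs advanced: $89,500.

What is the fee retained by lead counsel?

$93,525.84

Fee base (net of costs): $944,700 − $89,500 = $855,200
First $60,000 at 33% = $19,800.00
Next $122,000 at 28% = $34,160.00
Next $88,000 at 18.5% = $16,280.00
Remaining $585,200 at 11.5% = $67,298.00
Fee: $19,800.00 + $34,160.00 + $16,280.00 + $67,298.00 = $137,538.00
Referral share: 32% of $137,538.00 = $44,012.16; lead counsel retains $137,538.00 − $44,012.16 = $93,525.84.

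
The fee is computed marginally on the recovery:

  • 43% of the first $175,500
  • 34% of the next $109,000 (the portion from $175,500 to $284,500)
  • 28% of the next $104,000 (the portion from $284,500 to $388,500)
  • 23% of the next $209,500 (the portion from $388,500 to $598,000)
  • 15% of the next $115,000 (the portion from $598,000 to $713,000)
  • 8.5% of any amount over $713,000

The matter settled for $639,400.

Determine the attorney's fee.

First $175,500 at 43% = $75,465.00
Next $109,000 at 34% = $37,060.00
Next $104,000 at 28% = $29,120.00
Next $209,500 at 23% = $48,185.00
Remaining $41,400 at 15% = $6,210.00
Fee: $75,465.00 + $37,060.00 + $29,120.00 + $48,185.00 + $6,210.00 = $196,040.00

$196,040.00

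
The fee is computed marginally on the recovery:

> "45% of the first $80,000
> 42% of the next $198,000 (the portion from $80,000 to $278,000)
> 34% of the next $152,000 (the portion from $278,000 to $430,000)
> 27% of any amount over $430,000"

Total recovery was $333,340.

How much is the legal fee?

$137,975.60

First $80,000 at 45% = $36,000.00
Next $198,000 at 42% = $83,160.00
Remaining $55,340 at 34% = $18,815.60
Fee: $36,000.00 + $83,160.00 + $18,815.60 = $137,975.60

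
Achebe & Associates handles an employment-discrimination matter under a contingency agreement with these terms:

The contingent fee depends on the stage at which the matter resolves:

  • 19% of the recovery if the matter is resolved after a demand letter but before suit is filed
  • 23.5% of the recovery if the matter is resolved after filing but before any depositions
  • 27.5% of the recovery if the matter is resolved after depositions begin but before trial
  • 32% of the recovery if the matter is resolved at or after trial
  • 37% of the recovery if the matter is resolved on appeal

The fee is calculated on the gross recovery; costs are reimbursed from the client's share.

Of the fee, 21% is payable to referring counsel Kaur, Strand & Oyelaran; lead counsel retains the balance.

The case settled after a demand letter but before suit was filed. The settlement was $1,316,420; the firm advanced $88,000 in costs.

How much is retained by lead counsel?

Fee base is the gross recovery, $1,316,420; costs are reimbursed separately.
The matter settled after a demand letter but before suit was filed, so the 19% rate applies.
$1,316,420 × 19% = $250,119.80
Referral share: 21% of $250,119.80 = $52,525.16; lead counsel retains $250,119.80 − $52,525.16 = $197,594.64.

$197,594.64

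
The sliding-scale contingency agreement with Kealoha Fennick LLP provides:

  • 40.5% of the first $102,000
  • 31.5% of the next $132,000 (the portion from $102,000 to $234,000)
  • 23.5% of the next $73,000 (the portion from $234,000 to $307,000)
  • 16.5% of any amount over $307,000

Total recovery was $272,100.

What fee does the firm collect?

$91,843.50

First $102,000 at 40.5% = $41,310.00
Next $132,000 at 31.5% = $41,580.00
Remaining $38,100 at 23.5% = $8,953.50
Fee: $41,310.00 + $41,580.00 + $8,953.50 = $91,843.50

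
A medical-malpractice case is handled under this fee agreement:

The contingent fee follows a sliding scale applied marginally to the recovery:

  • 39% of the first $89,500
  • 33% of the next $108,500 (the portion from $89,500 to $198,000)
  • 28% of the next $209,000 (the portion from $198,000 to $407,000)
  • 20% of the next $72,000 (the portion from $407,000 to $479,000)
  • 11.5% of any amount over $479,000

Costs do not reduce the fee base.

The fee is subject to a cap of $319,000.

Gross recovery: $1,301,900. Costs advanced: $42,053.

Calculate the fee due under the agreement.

Fee base is the gross recovery, $1,301,900; costs are reimbursed separately.
First $89,500 at 39% = $34,905.00
Next $108,500 at 33% = $35,805.00
Next $209,000 at 28% = $58,520.00
Next $72,000 at 20% = $14,400.00
Remaining $822,900 at 11.5% = $94,633.50
Fee: $34,905.00 + $35,805.00 + $58,520.00 + $14,400.00 + $94,633.50 = $238,263.50
$238,263.50 is under the $319,000 cap.

$238,263.50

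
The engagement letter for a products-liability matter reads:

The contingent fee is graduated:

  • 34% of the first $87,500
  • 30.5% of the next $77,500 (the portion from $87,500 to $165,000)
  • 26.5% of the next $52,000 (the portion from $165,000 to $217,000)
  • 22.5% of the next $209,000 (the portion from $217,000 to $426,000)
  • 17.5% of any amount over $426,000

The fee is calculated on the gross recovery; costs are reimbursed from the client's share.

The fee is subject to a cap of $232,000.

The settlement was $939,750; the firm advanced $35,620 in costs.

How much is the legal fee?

Fee base is the gross recovery, $939,750; costs are reimbursed separately.
First $87,500 at 34% = $29,750.00
Next $77,500 at 30.5% = $23,637.50
Next $52,000 at 26.5% = $13,780.00
Next $209,000 at 22.5% = $47,025.00
Remaining $513,750 at 17.5% = $89,906.25
Fee: $29,750.00 + $23,637.50 + $13,780.00 + $47,025.00 + $89,906.25 = $204,098.75
$204,098.75 is under the $232,000 cap.

$204,098.75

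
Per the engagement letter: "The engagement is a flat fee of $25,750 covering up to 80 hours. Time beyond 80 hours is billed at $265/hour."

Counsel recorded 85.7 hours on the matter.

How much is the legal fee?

$27,260.50

Flat fee: $25,750.00
Excess hours: 85.7 − 80 = 5.7
Overrun: 5.7 × $265 = $1,510.50
Total: $25,750.00 + $1,510.50 = $27,260.50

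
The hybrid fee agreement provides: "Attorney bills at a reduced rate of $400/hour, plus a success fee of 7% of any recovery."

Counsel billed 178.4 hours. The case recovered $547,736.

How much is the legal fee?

$109,701.52

Hourly: 178.4 × $400 = $71,360.00
Success fee: 7% of $547,736 = $38,341.52
Total: $71,360.00 + $38,341.52 = $109,701.52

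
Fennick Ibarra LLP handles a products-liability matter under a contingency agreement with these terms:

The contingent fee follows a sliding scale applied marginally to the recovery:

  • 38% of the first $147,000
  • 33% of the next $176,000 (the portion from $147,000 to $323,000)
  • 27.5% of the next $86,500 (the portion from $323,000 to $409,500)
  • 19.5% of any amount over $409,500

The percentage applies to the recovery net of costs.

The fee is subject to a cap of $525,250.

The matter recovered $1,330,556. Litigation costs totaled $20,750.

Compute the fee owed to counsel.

Fee base (net of costs): $1,330,556 − $20,750 = $1,309,806
First $147,000 at 38% = $55,860.00
Next $176,000 at 33% = $58,080.00
Next $86,500 at 27.5% = $23,787.50
Remaining $900,306 at 19.5% = $175,559.67
Fee: $55,860.00 + $58,080.00 + $23,787.50 + $175,559.67 = $313,287.17
$313,287.17 is under the $525,250 cap.

$313,287.17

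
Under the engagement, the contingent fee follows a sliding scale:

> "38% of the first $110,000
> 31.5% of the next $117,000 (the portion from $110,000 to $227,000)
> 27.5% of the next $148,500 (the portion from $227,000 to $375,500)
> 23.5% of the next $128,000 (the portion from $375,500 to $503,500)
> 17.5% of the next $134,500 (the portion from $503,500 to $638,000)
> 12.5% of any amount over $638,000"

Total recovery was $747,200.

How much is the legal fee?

First $110,000 at 38% = $41,800.00
Next $117,000 at 31.5% = $36,855.00
Next $148,500 at 27.5% = $40,837.50
Next $128,000 at 23.5% = $30,080.00
Next $134,500 at 17.5% = $23,537.50
Remaining $109,200 at 12.5% = $13,650.00
Fee: $41,800.00 + $36,855.00 + $40,837.50 + $30,080.00 + $23,537.50 + $13,650.00 = $186,760.00

$186,760.00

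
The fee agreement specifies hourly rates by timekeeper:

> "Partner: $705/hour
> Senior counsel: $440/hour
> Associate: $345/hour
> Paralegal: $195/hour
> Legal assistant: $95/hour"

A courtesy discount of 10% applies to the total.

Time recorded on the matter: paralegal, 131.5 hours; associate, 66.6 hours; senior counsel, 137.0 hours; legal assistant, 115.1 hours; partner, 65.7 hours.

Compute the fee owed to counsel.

Partner: 65.7 × $705 = $46,318.50
Senior counsel: 137.0 × $440 = $60,280.00
Associate: 66.6 × $345 = $22,977.00
Paralegal: 131.5 × $195 = $25,642.50
Legal assistant: 115.1 × $95 = $10,934.50
Subtotal: $166,152.50
Less 10% discount: −$16,615.25
Total: $166,152.50 − $16,615.25 = $149,537.25

$149,537.25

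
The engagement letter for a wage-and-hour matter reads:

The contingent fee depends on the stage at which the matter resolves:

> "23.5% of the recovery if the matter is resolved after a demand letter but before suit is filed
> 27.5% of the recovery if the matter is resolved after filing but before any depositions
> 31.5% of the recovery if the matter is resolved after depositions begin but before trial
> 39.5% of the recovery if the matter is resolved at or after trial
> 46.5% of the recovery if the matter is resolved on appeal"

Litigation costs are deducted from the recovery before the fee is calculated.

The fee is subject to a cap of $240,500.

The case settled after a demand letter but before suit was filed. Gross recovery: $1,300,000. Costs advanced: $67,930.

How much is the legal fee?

$240,500.00

Fee base (net of costs): $1,300,000 − $67,930 = $1,232,070
The matter settled after a demand letter but before suit was filed, so the 23.5% rate applies.
$1,232,070 × 23.5% = $289,536.45
$289,536.45 exceeds the $240,500 cap, so the fee is capped at $240,500.00.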